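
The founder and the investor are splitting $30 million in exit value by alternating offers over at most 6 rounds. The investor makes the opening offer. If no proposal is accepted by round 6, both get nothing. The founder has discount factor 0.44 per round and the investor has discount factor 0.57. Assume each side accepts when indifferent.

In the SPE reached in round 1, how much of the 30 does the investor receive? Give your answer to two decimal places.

Round 6 (the founder proposes): the investor will accept anything ≥ 0, so the founder offers 0 and keeps 30.
Round 5 (the investor proposes): the founder can get 30 next round, worth 0.44 × 30 = 13.2 now; the investor offers that and keeps 16.8.
Round 4 (the founder proposes): the investor can get 16.8 next round, worth 0.57 × 16.8 = 9.576 now, so the founder offers 9.576, keeping 20.424.
Round 3 (the investor proposes): the founder can get 20.424 next round, worth 0.44 × 20.424 = 8.98656 now, so the investor offers 8.98656, keeping 21.01344.
Round 2 (the founder proposes): the investor can get 21.01344 next round, worth 0.57 × 21.01344 = 11.9776608 now, so the founder offers 11.9776608, keeping 18.0223392.
Round 1 (the investor proposes): the founder can get 18.0223392 next round, worth 0.44 × 18.0223392 = 7.929829248 now; the investor offers that and keeps 22.070170752.

22.07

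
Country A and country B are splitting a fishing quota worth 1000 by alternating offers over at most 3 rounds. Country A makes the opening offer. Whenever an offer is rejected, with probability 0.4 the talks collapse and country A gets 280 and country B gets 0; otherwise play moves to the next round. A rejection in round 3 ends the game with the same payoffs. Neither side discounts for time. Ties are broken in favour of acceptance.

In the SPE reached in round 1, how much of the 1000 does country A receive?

827.2

Round 3 (country A proposes): rejection yields 0 for country B; country A offers 0 and keeps 1000.
Round 2 (country B proposes): rejecting gives country A an expected 0.6 × 1000 + 0.4 × 280 = 712, so country B offers 712, keeping 288.
Round 1 (country A proposes): rejecting gives country B an expected 0.6 × 288 = 172.8. Country A offers 172.8 and keeps 1000 − 172.8 = 827.2.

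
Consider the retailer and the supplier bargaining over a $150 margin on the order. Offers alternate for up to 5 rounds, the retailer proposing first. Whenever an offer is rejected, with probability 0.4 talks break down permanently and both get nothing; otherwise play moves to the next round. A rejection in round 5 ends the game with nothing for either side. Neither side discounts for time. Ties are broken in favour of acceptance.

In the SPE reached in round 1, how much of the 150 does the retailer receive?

101.04

By backward induction:
Round 5 (the retailer proposes): the supplier will accept anything ≥ 0, so the retailer offers 0 and keeps 150.
Round 4 (the supplier proposes): rejecting gives the retailer an expected 0.6 × 150 = 90. The supplier offers 90 and keeps 150 − 90 = 60.
Round 3 (the retailer proposes): rejecting gives the supplier an expected 0.6 × 60 = 36; the retailer offers that and keeps 114.
Round 2 (the supplier proposes): rejecting gives the retailer an expected 0.6 × 114 = 68.4; the supplier offers that and keeps 81.6.
Round 1 (the retailer proposes): rejecting gives the supplier an expected 0.6 × 81.6 = 48.96, so the retailer offers 48.96, keeping 101.04.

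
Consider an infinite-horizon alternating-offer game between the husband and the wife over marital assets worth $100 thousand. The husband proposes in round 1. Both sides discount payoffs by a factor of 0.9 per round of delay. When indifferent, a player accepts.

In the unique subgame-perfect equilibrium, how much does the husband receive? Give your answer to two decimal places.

52.63

Let x be the husband's share when the husband proposes and y be the wife's share when the wife proposes.
The wife accepts iff offered ≥ 0.9·y, so x = 100 − 0.9y. Symmetrically y = 100 − 0.9x.
Substituting: x = 100 − 0.9(100 − 0.9x), giving x(1 − 0.9·0.9) = 100(1 − 0.9).
So x = 100 × 0.1 / 0.19 ≈ 52.6316, and the wife receives 100 − x ≈ 47.3684.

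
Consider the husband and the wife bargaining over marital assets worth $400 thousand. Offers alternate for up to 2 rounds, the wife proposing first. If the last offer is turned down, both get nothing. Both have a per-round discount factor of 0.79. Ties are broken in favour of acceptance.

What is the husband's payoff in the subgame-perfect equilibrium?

Round 2 (the husband proposes): rejection yields 0 for the wife; the husband offers 0 and keeps 400.
Round 1 (the wife proposes): the husband can get 400 next round, worth 0.79 × 400 = 316 now. The wife offers 316 and keeps 400 − 316 = 84.

316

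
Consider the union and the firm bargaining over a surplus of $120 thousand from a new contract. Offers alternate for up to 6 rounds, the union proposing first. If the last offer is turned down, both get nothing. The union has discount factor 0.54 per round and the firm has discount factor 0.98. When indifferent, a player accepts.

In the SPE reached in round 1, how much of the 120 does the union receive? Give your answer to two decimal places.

Work backward from the last round.
Round 6 (the firm proposes): rejection yields 0 for the union; the firm offers 0 and keeps 120.
Round 5 (the union proposes): the firm can get 120 next round, worth 0.98 × 120 = 117.6 now; the union offers that and keeps 2.4.
Round 4 (the firm proposes): the union can get 2.4 next round, worth 0.54 × 2.4 = 1.296 now. The firm offers 1.296 and keeps 120 − 1.296 = 118.704.
Round 3 (the union proposes): the firm can get 118.704 next round, worth 0.98 × 118.704 = 116.32992 now. The union offers 116.32992 and keeps 120 − 116.32992 = 3.67008.
Round 2 (the firm proposes): the union can get 3.67008 next round, worth 0.54 × 3.67008 = 1.9818432 now, so the firm offers 1.9818432, keeping 118.0181568.
Round 1 (the union proposes): the firm can get 118.0181568 next round, worth 0.98 × 118.0181568 = 115.657793664 now; the union offers that and keeps 4.342206336.

4.34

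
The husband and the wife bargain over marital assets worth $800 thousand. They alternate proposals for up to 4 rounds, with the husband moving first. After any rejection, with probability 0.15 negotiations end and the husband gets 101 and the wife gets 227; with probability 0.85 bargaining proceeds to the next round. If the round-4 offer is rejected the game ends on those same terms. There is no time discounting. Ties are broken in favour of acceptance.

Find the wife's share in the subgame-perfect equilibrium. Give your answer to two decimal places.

Round 4 (the wife proposes): the husband gets 101 if talks fail, so the wife offers 101 and keeps 699.
Round 3 (the husband proposes): rejecting gives the wife an expected 0.85 × 699 + 0.15 × 227 = 628.2, so the husband offers 628.2, keeping 171.8.
Round 2 (the wife proposes): rejecting gives the husband an expected 0.85 × 171.8 + 0.15 × 101 = 161.18. The wife offers 161.18 and keeps 800 − 161.18 = 638.82.
Round 1 (the husband proposes): rejecting gives the wife an expected 0.85 × 638.82 + 0.15 × 227 = 577.047, so the husband offers 577.047, keeping 222.953.

577.05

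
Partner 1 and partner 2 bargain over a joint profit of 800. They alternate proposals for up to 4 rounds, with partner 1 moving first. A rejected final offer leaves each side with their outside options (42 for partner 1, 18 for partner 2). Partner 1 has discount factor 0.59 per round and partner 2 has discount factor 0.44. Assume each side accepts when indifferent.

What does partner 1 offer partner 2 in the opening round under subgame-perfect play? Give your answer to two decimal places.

Round 4 (partner 2 proposes): partner 1 gets 42 if talks fail, so partner 2 offers 42 and keeps 758.
Round 3 (partner 1 proposes): partner 2 can get 758 next round, worth 0.44 × 758 = 333.52 now, so partner 1 offers 333.52, keeping 466.48.
Round 2 (partner 2 proposes): partner 1 can get 466.48 next round, worth 0.59 × 466.48 = 275.2232 now. Partner 2 offers 275.2232 and keeps 800 − 275.2232 = 524.7768.
Round 1 (partner 1 proposes): partner 2 can get 524.7768 next round, worth 0.44 × 524.7768 = 230.901792 now, so partner 1 offers 230.901792, keeping 569.098208.

230.90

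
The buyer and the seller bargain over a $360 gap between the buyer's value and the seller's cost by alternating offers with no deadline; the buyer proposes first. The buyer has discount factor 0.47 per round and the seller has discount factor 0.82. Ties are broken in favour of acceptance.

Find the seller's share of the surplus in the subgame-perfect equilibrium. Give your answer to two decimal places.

254.57

When the buyer proposes, the seller accepts any offer worth at least 0.82 times what the seller would get by proposing next round; and vice versa.
This gives x = 360 − 0.82y and y = 360 − 0.47x, where x and y are each side's share when it proposes.
Hence (1 − 0.82·0.47)x = 360(1 − 0.82), i.e. 0.6146·x = 64.8.
x ≈ 105.4344; the seller's share is 360 − x ≈ 254.5656.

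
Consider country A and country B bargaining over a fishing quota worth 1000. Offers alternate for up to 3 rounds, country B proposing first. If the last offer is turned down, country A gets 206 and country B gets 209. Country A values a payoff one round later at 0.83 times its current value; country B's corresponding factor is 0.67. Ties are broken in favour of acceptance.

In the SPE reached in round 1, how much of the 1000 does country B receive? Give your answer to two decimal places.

Round 3 (country B proposes): country A gets 206 if talks fail, so country B offers 206 and keeps 794.
Round 2 (country A proposes): country B can get 794 next round, worth 0.67 × 794 = 531.98 now, so country A offers 531.98, keeping 468.02.
Round 1 (country B proposes): country A can get 468.02 next round, worth 0.83 × 468.02 = 388.4566 now; country B offers that and keeps 611.5434.

611.54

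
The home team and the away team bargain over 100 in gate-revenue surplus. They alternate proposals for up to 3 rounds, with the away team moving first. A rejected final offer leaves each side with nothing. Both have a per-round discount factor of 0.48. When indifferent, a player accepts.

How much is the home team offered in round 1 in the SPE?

Round 3 (the away team proposes): the home team will accept anything ≥ 0, so the away team offers 0 and keeps 100.
Round 2 (the home team proposes): the away team can get 100 next round, worth 0.48 × 100 = 48 now; the home team offers that and keeps 52.
Round 1 (the away team proposes): the home team can get 52 next round, worth 0.48 × 52 = 24.96 now, so the away team offers 24.96, keeping 75.04.

24.96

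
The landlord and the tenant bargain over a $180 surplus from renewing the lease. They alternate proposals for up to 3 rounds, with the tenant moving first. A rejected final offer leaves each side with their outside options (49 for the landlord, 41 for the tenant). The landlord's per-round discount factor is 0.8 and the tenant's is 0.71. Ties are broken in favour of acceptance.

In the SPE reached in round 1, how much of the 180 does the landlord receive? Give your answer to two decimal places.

69.59

Round 3 (the tenant proposes): the landlord gets 49 if talks fail, so the tenant offers 49 and keeps 131.
Round 2 (the landlord proposes): the tenant can get 131 next round, worth 0.71 × 131 = 93.01 now. The landlord offers 93.01 and keeps 180 − 93.01 = 86.99.
Round 1 (the tenant proposes): the landlord can get 86.99 next round, worth 0.8 × 86.99 = 69.592 now, so the tenant offers 69.592, keeping 110.408.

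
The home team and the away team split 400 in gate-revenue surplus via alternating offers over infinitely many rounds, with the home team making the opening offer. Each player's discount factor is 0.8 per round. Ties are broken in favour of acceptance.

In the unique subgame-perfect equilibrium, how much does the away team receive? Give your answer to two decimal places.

177.78

When the home team proposes, the away team accepts any offer worth at least 0.8 times what the away team would get by proposing next round; and vice versa.
This gives x = 400 − 0.8y and y = 400 − 0.8x, where x and y are each side's share when it proposes.
Hence (1 − 0.8·0.8)x = 400(1 − 0.8), i.e. 0.36·x = 80.
x ≈ 222.2222; the away team's share is 400 − x ≈ 177.7778.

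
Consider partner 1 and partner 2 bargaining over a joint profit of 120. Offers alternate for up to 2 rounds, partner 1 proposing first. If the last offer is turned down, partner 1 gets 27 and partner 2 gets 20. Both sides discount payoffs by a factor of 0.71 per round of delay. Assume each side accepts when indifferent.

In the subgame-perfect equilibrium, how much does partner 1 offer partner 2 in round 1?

Round 2 (partner 2 proposes): partner 1 gets 27 if talks fail, so partner 2 offers 27 and keeps 93.
Round 1 (partner 1 proposes): partner 2 can get 93 next round, worth 0.71 × 93 = 66.03 now; partner 1 offers that and keeps 53.97.

66.03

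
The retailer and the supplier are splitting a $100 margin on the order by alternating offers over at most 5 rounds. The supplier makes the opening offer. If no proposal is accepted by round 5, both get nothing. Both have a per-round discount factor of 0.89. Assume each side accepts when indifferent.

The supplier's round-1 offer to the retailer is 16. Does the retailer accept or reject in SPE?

Round 5 (the supplier proposes): rejection yields 0 for the retailer; the supplier offers 0 and keeps 100.
Round 4 (the retailer proposes): the supplier can get 100 next round, worth 0.89 × 100 = 89 now; the retailer offers that and keeps 11.
Round 3 (the supplier proposes): the retailer can get 11 next round, worth 0.89 × 11 = 9.79 now, so the supplier offers 9.79, keeping 90.21.
Round 2 (the retailer proposes): the supplier can get 90.21 next round, worth 0.89 × 90.21 = 80.2869 now, so the retailer offers 80.2869, keeping 19.7131.
So by rejecting in round 1, the retailer gets 19.7131 next round, worth 0.89 × 19.7131 = 17.544659 now.
Offer 16 < 17.544659, so the retailer rejects.

Reject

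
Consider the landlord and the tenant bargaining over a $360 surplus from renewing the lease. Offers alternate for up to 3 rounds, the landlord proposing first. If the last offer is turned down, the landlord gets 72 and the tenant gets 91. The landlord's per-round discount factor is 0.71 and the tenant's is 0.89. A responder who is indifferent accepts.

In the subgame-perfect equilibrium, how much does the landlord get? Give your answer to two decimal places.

209.58

By backward induction:
Round 3 (the landlord proposes): the tenant gets 91 if talks fail, so the landlord offers 91 and keeps 269.
Round 2 (the tenant proposes): the landlord can get 269 next round, worth 0.71 × 269 = 190.99 now; the tenant offers that and keeps 169.01.
Round 1 (the landlord proposes): the tenant can get 169.01 next round, worth 0.89 × 169.01 = 150.4189 now; the landlord offers that and keeps 209.5811.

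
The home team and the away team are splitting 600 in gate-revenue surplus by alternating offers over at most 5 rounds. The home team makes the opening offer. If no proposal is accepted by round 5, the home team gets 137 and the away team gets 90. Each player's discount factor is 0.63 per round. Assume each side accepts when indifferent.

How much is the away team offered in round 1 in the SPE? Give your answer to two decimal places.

209.55

By backward induction:
Round 5 (the home team proposes): the away team gets 90 if talks fail, so the home team offers 90 and keeps 510.
Round 4 (the away team proposes): the home team can get 510 next round, worth 0.63 × 510 = 321.3 now. The away team offers 321.3 and keeps 600 − 321.3 = 278.7.
Round 3 (the home team proposes): the away team can get 278.7 next round, worth 0.63 × 278.7 = 175.581 now; the home team offers that and keeps 424.419.
Round 2 (the away team proposes): the home team can get 424.419 next round, worth 0.63 × 424.419 = 267.38397 now. The away team offers 267.38397 and keeps 600 − 267.38397 = 332.61603.
Round 1 (the home team proposes): the away team can get 332.61603 next round, worth 0.63 × 332.61603 = 209.5480989 now; the home team offers that and keeps 390.4519011.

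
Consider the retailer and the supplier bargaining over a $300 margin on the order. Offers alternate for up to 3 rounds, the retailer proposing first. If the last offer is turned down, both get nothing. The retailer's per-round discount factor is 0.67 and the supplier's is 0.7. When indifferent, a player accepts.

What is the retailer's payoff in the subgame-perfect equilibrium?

230.7

Work backward from the last round.
Round 3 (the retailer proposes): rejection yields 0 for the supplier; the retailer offers 0 and keeps 300.
Round 2 (the supplier proposes): the retailer can get 300 next round, worth 0.67 × 300 = 201 now; the supplier offers that and keeps 99.
Round 1 (the retailer proposes): the supplier can get 99 next round, worth 0.7 × 99 = 69.3 now. The retailer offers 69.3 and keeps 300 − 69.3 = 230.7.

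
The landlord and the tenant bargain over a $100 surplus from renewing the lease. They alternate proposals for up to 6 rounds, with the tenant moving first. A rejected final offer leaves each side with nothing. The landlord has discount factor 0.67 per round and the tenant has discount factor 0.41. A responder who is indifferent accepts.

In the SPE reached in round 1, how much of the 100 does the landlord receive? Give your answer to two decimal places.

55.44

Round 6 (the landlord proposes): rejection yields 0 for the tenant; the landlord offers 0 and keeps 100.
Round 5 (the tenant proposes): the landlord can get 100 next round, worth 0.67 × 100 = 67 now, so the tenant offers 67, keeping 33.
Round 4 (the landlord proposes): the tenant can get 33 next round, worth 0.41 × 33 = 13.53 now; the landlord offers that and keeps 86.47.
Round 3 (the tenant proposes): the landlord can get 86.47 next round, worth 0.67 × 86.47 = 57.9349 now; the tenant offers that and keeps 42.0651.
Round 2 (the landlord proposes): the tenant can get 42.0651 next round, worth 0.41 × 42.0651 = 17.246691 now; the landlord offers that and keeps 82.753309.
Round 1 (the tenant proposes): the landlord can get 82.753309 next round, worth 0.67 × 82.753309 = 55.44471703 now. The tenant offers 55.44471703 and keeps 100 − 55.44471703 = 44.55528297.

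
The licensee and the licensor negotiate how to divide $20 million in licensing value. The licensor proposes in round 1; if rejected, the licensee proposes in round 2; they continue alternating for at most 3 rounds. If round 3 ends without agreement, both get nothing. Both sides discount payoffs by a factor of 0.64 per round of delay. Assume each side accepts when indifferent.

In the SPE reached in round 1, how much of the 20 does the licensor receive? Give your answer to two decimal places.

15.39

Round 3 (the licensor proposes): the licensee will accept anything ≥ 0, so the licensor offers 0 and keeps 20.
Round 2 (the licensee proposes): the licensor can get 20 next round, worth 0.64 × 20 = 12.8 now. The licensee offers 12.8 and keeps 20 − 12.8 = 7.2.
Round 1 (the licensor proposes): the licensee can get 7.2 next round, worth 0.64 × 7.2 = 4.608 now. The licensor offers 4.608 and keeps 20 − 4.608 = 15.392.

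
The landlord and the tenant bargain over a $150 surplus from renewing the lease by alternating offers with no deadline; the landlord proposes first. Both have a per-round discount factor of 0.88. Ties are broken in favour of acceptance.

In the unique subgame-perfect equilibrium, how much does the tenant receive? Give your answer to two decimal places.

When the landlord proposes, the tenant accepts any offer worth at least 0.88 times what the tenant would get by proposing next round; and vice versa.
This gives x = 150 − 0.88y and y = 150 − 0.88x, where x and y are each side's share when it proposes.
Hence (1 − 0.88·0.88)x = 150(1 − 0.88), i.e. 0.2256·x = 18.
x ≈ 79.7872; the tenant's share is 150 − x ≈ 70.2128.

70.21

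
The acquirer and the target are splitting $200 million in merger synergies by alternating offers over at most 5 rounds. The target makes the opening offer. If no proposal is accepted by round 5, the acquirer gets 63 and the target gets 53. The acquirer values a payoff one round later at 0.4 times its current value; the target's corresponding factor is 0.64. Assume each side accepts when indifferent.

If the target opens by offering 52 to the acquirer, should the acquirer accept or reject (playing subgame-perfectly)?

Accept

Round 5 (the target proposes): the acquirer gets 63 if talks fail, so the target offers 63 and keeps 137.
Round 4 (the acquirer proposes): the target can get 137 next round, worth 0.64 × 137 = 87.68 now. The acquirer offers 87.68 and keeps 200 − 87.68 = 112.32.
Round 3 (the target proposes): the acquirer can get 112.32 next round, worth 0.4 × 112.32 = 44.928 now; the target offers that and keeps 155.072.
Round 2 (the acquirer proposes): the target can get 155.072 next round, worth 0.64 × 155.072 = 99.24608 now. The acquirer offers 99.24608 and keeps 200 − 99.24608 = 100.75392.
So by rejecting in round 1, the acquirer gets 100.75392 next round, worth 0.4 × 100.75392 = 40.301568 now.
Offer 52 ≥ 40.301568, so the acquirer accepts.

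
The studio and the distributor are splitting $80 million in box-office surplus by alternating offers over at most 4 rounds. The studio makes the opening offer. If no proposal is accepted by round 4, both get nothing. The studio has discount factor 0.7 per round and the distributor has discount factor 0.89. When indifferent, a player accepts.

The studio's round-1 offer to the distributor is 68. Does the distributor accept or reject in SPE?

Round 4 (the distributor proposes): the studio will accept anything ≥ 0, so the distributor offers 0 and keeps 80.
Round 3 (the studio proposes): the distributor can get 80 next round, worth 0.89 × 80 = 71.2 now, so the studio offers 71.2, keeping 8.8.
Round 2 (the distributor proposes): the studio can get 8.8 next round, worth 0.7 × 8.8 = 6.16 now, so the distributor offers 6.16, keeping 73.84.
So by rejecting in round 1, the distributor gets 73.84 next round, worth 0.89 × 73.84 = 65.7176 now.
Offer 68 ≥ 65.7176, so the distributor accepts.

Accept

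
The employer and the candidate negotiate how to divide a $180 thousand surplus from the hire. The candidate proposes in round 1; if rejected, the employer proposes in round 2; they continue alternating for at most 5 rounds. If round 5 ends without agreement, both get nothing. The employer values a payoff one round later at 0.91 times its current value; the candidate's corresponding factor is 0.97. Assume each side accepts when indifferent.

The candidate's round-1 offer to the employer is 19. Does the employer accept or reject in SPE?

Round 5 (the candidate proposes): the employer will accept anything ≥ 0, so the candidate offers 0 and keeps 180.
Round 4 (the employer proposes): the candidate can get 180 next round, worth 0.97 × 180 = 174.6 now, so the employer offers 174.6, keeping 5.4.
Round 3 (the candidate proposes): the employer can get 5.4 next round, worth 0.91 × 5.4 = 4.914 now; the candidate offers that and keeps 175.086.
Round 2 (the employer proposes): the candidate can get 175.086 next round, worth 0.97 × 175.086 = 169.83342 now; the employer offers that and keeps 10.16658.
So by rejecting in round 1, the employer gets 10.16658 next round, worth 0.91 × 10.16658 = 9.2515878 now.
Offer 19 ≥ 9.2515878, so the employer accepts.

Accept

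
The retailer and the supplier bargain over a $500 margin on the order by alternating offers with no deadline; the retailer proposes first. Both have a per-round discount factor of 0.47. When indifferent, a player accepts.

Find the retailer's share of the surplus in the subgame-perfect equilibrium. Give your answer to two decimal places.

340.14

When the retailer proposes, the supplier accepts any offer worth at least 0.47 times what the supplier would get by proposing next round; and vice versa.
This gives x = 500 − 0.47y and y = 500 − 0.47x, where x and y are each side's share when it proposes.
Hence (1 − 0.47·0.47)x = 500(1 − 0.47), i.e. 0.7791·x = 265.
x ≈ 340.1361; the supplier's share is 500 − x ≈ 159.8639.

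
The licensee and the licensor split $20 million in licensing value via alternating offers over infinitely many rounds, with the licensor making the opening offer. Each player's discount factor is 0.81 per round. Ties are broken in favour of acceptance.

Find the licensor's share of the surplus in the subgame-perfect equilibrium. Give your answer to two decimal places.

11.05

When the licensor proposes, the licensee accepts any offer worth at least 0.81 times what the licensee would get by proposing next round; and vice versa.
This gives x = 20 − 0.81y and y = 20 − 0.81x, where x and y are each side's share when it proposes.
Hence (1 − 0.81·0.81)x = 20(1 − 0.81), i.e. 0.3439·x = 3.8.
x ≈ 11.0497; the licensee's share is 20 − x ≈ 8.9503.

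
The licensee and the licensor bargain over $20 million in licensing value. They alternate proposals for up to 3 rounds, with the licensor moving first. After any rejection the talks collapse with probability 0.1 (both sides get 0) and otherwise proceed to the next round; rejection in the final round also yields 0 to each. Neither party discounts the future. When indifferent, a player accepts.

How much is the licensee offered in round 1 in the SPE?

1.8

By backward induction:
Round 3 (the licensor proposes): rejection yields 0 for the licensee; the licensor offers 0 and keeps 20.
Round 2 (the licensee proposes): rejecting gives the licensor an expected 0.9 × 20 = 18; the licensee offers that and keeps 2.
Round 1 (the licensor proposes): rejecting gives the licensee an expected 0.9 × 2 = 1.8. The licensor offers 1.8 and keeps 20 − 1.8 = 18.2.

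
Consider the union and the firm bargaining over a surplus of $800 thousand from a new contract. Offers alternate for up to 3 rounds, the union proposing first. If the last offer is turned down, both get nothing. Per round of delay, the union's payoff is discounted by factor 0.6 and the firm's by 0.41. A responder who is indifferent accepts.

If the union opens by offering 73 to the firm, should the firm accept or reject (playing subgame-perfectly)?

Work out the firm's continuation value if the offer is rejected.
Round 3 (the union proposes): the firm will accept anything ≥ 0, so the union offers 0 and keeps 800.
Round 2 (the firm proposes): the union can get 800 next round, worth 0.6 × 800 = 480 now. The firm offers 480 and keeps 800 − 480 = 320.
So by rejecting in round 1, the firm gets 320 next round, worth 0.41 × 320 = 131.2 now.
Offer 73 < 131.2, so the firm rejects.

Reject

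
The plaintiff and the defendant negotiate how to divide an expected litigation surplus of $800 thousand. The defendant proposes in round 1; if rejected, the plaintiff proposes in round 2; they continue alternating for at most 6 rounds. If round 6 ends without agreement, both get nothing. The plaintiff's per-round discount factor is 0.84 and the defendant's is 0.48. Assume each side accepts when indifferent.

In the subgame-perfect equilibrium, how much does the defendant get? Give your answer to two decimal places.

200.42

Work backward from the last round.
Round 6 (the plaintiff proposes): rejection yields 0 for the defendant; the plaintiff offers 0 and keeps 800.
Round 5 (the defendant proposes): the plaintiff can get 800 next round, worth 0.84 × 800 = 672 now, so the defendant offers 672, keeping 128.
Round 4 (the plaintiff proposes): the defendant can get 128 next round, worth 0.48 × 128 = 61.44 now, so the plaintiff offers 61.44, keeping 738.56.
Round 3 (the defendant proposes): the plaintiff can get 738.56 next round, worth 0.84 × 738.56 = 620.3904 now; the defendant offers that and keeps 179.6096.
Round 2 (the plaintiff proposes): the defendant can get 179.6096 next round, worth 0.48 × 179.6096 = 86.212608 now, so the plaintiff offers 86.212608, keeping 713.787392.
Round 1 (the defendant proposes): the plaintiff can get 713.787392 next round, worth 0.84 × 713.787392 = 599.58140928 now; the defendant offers that and keeps 200.41859072.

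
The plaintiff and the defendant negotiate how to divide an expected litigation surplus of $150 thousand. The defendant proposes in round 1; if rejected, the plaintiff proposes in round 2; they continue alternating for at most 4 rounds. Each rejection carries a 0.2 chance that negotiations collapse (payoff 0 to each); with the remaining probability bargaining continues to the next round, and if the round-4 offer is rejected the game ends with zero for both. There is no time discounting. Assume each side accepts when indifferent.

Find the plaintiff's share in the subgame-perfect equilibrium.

By backward induction:
Round 4 (the plaintiff proposes): rejection yields 0 for the defendant; the plaintiff offers 0 and keeps 150.
Round 3 (the defendant proposes): rejecting gives the plaintiff an expected 0.8 × 150 = 120. The defendant offers 120 and keeps 150 − 120 = 30.
Round 2 (the plaintiff proposes): rejecting gives the defendant an expected 0.8 × 30 = 24, so the plaintiff offers 24, keeping 126.
Round 1 (the defendant proposes): rejecting gives the plaintiff an expected 0.8 × 126 = 100.8; the defendant offers that and keeps 49.2.

100.8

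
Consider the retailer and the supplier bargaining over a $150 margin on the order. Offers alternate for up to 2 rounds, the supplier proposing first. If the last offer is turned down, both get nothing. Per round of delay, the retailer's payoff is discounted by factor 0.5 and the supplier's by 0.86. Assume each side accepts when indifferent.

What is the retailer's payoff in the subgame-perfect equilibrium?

Round 2 (the retailer proposes): the supplier will accept anything ≥ 0, so the retailer offers 0 and keeps 150.
Round 1 (the supplier proposes): the retailer can get 150 next round, worth 0.5 × 150 = 75 now; the supplier offers that and keeps 75.

75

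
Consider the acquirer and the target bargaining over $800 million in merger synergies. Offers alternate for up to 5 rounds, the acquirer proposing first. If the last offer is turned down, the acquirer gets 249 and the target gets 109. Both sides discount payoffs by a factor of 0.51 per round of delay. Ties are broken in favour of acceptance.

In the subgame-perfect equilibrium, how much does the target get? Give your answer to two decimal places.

259.29

Round 5 (the acquirer proposes): the target gets 109 if talks fail, so the acquirer offers 109 and keeps 691.
Round 4 (the target proposes): the acquirer can get 691 next round, worth 0.51 × 691 = 352.41 now, so the target offers 352.41, keeping 447.59.
Round 3 (the acquirer proposes): the target can get 447.59 next round, worth 0.51 × 447.59 = 228.2709 now, so the acquirer offers 228.2709, keeping 571.7291.
Round 2 (the target proposes): the acquirer can get 571.7291 next round, worth 0.51 × 571.7291 = 291.581841 now, so the target offers 291.581841, keeping 508.418159.
Round 1 (the acquirer proposes): the target can get 508.418159 next round, worth 0.51 × 508.418159 = 259.29326109 now, so the acquirer offers 259.29326109, keeping 540.70673891.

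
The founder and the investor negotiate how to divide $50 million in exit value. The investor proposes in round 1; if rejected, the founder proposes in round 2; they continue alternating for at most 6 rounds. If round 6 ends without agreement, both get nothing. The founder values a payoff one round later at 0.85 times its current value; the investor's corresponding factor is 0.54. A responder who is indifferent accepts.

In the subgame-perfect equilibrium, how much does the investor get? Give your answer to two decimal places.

12.52

By backward induction:
Round 6 (the founder proposes): the investor will accept anything ≥ 0, so the founder offers 0 and keeps 50.
Round 5 (the investor proposes): the founder can get 50 next round, worth 0.85 × 50 = 42.5 now. The investor offers 42.5 and keeps 50 − 42.5 = 7.5.
Round 4 (the founder proposes): the investor can get 7.5 next round, worth 0.54 × 7.5 = 4.05 now. The founder offers 4.05 and keeps 50 − 4.05 = 45.95.
Round 3 (the investor proposes): the founder can get 45.95 next round, worth 0.85 × 45.95 = 39.0575 now. The investor offers 39.0575 and keeps 50 − 39.0575 = 10.9425.
Round 2 (the founder proposes): the investor can get 10.9425 next round, worth 0.54 × 10.9425 = 5.90895 now; the founder offers that and keeps 44.09105.
Round 1 (the investor proposes): the founder can get 44.09105 next round, worth 0.85 × 44.09105 = 37.4773925 now. The investor offers 37.4773925 and keeps 50 − 37.4773925 = 12.5226075.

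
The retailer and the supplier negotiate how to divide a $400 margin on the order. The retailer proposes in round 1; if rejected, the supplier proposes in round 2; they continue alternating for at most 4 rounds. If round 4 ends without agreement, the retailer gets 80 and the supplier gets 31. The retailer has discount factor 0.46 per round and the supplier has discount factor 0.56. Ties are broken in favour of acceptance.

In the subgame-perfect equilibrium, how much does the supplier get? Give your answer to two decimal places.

Round 4 (the supplier proposes): the retailer gets 80 if talks fail, so the supplier offers 80 and keeps 320.
Round 3 (the retailer proposes): the supplier can get 320 next round, worth 0.56 × 320 = 179.2 now. The retailer offers 179.2 and keeps 400 − 179.2 = 220.8.
Round 2 (the supplier proposes): the retailer can get 220.8 next round, worth 0.46 × 220.8 = 101.568 now; the supplier offers that and keeps 298.432.
Round 1 (the retailer proposes): the supplier can get 298.432 next round, worth 0.56 × 298.432 = 167.12192 now. The retailer offers 167.12192 and keeps 400 − 167.12192 = 232.87808.

167.12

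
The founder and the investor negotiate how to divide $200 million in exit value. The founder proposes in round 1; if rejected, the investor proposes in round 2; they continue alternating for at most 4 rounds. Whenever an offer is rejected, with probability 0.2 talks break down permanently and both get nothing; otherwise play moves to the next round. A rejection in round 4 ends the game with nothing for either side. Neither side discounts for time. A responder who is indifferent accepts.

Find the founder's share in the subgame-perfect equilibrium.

Round 4 (the investor proposes): rejection yields 0 for the founder; the investor offers 0 and keeps 200.
Round 3 (the founder proposes): rejecting gives the investor an expected 0.8 × 200 = 160. The founder offers 160 and keeps 200 − 160 = 40.
Round 2 (the investor proposes): rejecting gives the founder an expected 0.8 × 40 = 32, so the investor offers 32, keeping 168.
Round 1 (the founder proposes): rejecting gives the investor an expected 0.8 × 168 = 134.4, so the founder offers 134.4, keeping 65.6.

65.6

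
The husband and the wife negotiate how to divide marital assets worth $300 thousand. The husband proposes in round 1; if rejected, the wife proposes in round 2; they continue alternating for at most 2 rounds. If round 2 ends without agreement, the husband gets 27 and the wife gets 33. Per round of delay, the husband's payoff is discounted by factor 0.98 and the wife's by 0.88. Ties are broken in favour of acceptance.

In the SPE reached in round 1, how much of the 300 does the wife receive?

Round 2 (the wife proposes): the husband gets 27 if talks fail, so the wife offers 27 and keeps 273.
Round 1 (the husband proposes): the wife can get 273 next round, worth 0.88 × 273 = 240.24 now; the husband offers that and keeps 59.76.

240.24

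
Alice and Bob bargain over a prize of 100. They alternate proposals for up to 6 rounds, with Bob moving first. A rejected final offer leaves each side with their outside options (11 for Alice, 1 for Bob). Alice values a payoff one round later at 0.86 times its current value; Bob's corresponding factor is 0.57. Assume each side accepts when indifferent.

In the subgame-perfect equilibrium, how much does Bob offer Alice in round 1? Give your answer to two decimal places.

75.57

Round 6 (Alice proposes): Bob gets 1 if talks fail, so Alice offers 1 and keeps 99.
Round 5 (Bob proposes): Alice can get 99 next round, worth 0.86 × 99 = 85.14 now; Bob offers that and keeps 14.86.
Round 4 (Alice proposes): Bob can get 14.86 next round, worth 0.57 × 14.86 = 8.4702 now, so Alice offers 8.4702, keeping 91.5298.
Round 3 (Bob proposes): Alice can get 91.5298 next round, worth 0.86 × 91.5298 = 78.715628 now; Bob offers that and keeps 21.284372.
Round 2 (Alice proposes): Bob can get 21.284372 next round, worth 0.57 × 21.284372 = 12.13209204 now. Alice offers 12.13209204 and keeps 100 − 12.13209204 = 87.86790796.
Round 1 (Bob proposes): Alice can get 87.86790796 next round, worth 0.86 × 87.86790796 = 75.5664008456 now. Bob offers 75.5664008456 and keeps 100 − 75.5664008456 = 24.4335991544.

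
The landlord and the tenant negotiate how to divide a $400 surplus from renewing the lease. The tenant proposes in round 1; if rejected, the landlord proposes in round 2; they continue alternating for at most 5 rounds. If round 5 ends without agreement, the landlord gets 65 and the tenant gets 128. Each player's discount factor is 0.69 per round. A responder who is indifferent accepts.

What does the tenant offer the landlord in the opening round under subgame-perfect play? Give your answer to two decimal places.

Round 5 (the tenant proposes): the landlord gets 65 if talks fail, so the tenant offers 65 and keeps 335.
Round 4 (the landlord proposes): the tenant can get 335 next round, worth 0.69 × 335 = 231.15 now. The landlord offers 231.15 and keeps 400 − 231.15 = 168.85.
Round 3 (the tenant proposes): the landlord can get 168.85 next round, worth 0.69 × 168.85 = 116.5065 now; the tenant offers that and keeps 283.4935.
Round 2 (the landlord proposes): the tenant can get 283.4935 next round, worth 0.69 × 283.4935 = 195.610515 now; the landlord offers that and keeps 204.389485.
Round 1 (the tenant proposes): the landlord can get 204.389485 next round, worth 0.69 × 204.389485 = 141.02874465 now. The tenant offers 141.02874465 and keeps 400 − 141.02874465 = 258.97125535.

141.03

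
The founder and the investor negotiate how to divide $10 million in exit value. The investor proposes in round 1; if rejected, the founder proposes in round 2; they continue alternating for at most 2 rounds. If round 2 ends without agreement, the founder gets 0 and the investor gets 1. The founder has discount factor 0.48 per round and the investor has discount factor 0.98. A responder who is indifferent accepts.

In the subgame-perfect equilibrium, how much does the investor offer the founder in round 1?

Round 2 (the founder proposes): the investor gets 1 if talks fail, so the founder offers 1 and keeps 9.
Round 1 (the investor proposes): the founder can get 9 next round, worth 0.48 × 9 = 4.32 now, so the investor offers 4.32, keeping 5.68.

4.32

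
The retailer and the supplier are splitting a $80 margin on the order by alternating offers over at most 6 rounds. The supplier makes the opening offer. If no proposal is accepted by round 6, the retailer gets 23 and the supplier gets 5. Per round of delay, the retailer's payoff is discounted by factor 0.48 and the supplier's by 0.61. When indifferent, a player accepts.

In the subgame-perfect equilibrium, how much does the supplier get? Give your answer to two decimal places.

57.55

By backward induction:
Round 6 (the retailer proposes): the supplier gets 5 if talks fail, so the retailer offers 5 and keeps 75.
Round 5 (the supplier proposes): the retailer can get 75 next round, worth 0.48 × 75 = 36 now. The supplier offers 36 and keeps 80 − 36 = 44.
Round 4 (the retailer proposes): the supplier can get 44 next round, worth 0.61 × 44 = 26.84 now, so the retailer offers 26.84, keeping 53.16.
Round 3 (the supplier proposes): the retailer can get 53.16 next round, worth 0.48 × 53.16 = 25.5168 now, so the supplier offers 25.5168, keeping 54.4832.
Round 2 (the retailer proposes): the supplier can get 54.4832 next round, worth 0.61 × 54.4832 = 33.234752 now; the retailer offers that and keeps 46.765248.
Round 1 (the supplier proposes): the retailer can get 46.765248 next round, worth 0.48 × 46.765248 = 22.44731904 now; the supplier offers that and keeps 57.55268096.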